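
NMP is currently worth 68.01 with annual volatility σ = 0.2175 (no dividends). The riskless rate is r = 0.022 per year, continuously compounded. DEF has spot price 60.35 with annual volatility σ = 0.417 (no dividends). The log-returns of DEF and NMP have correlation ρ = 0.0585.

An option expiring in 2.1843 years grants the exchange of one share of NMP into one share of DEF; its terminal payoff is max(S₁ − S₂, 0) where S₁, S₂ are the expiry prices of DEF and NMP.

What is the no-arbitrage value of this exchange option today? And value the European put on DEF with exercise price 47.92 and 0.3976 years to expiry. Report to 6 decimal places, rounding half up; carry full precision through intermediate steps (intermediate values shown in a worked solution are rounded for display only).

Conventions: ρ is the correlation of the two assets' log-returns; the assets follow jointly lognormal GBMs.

σ_eff = √(σ₁² + σ₂² − 2ρσ₁σ₂) = √(0.417² + 0.2175² − 2·0.0585·0.417·0.2175) = 0.458894
d₁ = (ln(S₁/S₂) + (q₂ − q₁ + σ_eff²/2)T) / (σ_eff√T) = (ln(60.35/68.01) + (0.0 − 0.0 + 0.105292)·2.1843) / 0.678217 = 0.162920
d₂ = d₁ − σ_eff√T = 0.162920 − 0.678217 = -0.515297
N(d₁) = 0.564709,  N(d₂) = 0.303173
V = S₁·e^{−q₁T}·N(d₁) − S₂·e^{−q₂T}·N(d₂) = 34.080208 − 20.618789 = 13.461419
[vanilla: DEF put K=47.92]
σ√T = 0.417·√0.3976 = 0.262942
d₁ = (ln(S/K) + (r+σ²/2)T) / (σ√T) = (ln(60.35/47.92) + (0.022+0.417²/2)·0.3976) / 0.262942 = (0.230628 + 0.043316) / 0.262942 = 1.041845
d₂ = d₁ − σ√T = 1.041845 − 0.262942 = 0.778903
e^{−rT} = 0.991291
N(−d₁) = 0.148742,  N(−d₂) = 0.218018
price = K·e^{−rT}·N(−d₂) − S·N(−d₁) = 10.356451 − 8.976567 = 1.379884

exchange price = 13.461419
price(DEF put K=47.92) = 1.379884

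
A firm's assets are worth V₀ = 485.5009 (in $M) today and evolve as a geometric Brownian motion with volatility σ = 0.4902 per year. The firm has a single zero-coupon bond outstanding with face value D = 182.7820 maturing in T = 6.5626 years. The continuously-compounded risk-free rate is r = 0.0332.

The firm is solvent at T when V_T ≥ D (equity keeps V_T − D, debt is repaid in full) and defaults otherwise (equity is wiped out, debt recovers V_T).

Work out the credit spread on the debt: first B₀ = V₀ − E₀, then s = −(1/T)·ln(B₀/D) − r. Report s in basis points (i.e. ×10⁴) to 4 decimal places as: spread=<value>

spread=310.6854

Work the structural quantities from V₀ = 485.5009 against face 182.7820:
d₁ = [ln(V₀/D) + (r + σ²/2)T] / (σ√T)
   = [ln(485.5009/182.7820) + (0.0332 + 0.5·0.4902²)·6.5626] / (0.4902·√6.5626)
   = [0.976887 + 1.006362] / 1.255773 = 1.579305
d₂ = d₁ − σ√T = 1.579305 − 1.255773 = 0.323531
N(d₁) = 0.942867,  N(d₂) = 0.626854,  e^(−rT) = 0.804223
E₀ = V₀·N(d₁) − D·e^(−rT)·N(d₂)
   = 485.5009·0.942867 − 182.7820·0.804223·0.626854 = 365.616801
B₀ = V₀ − E₀ = 485.5009 − 365.616801 = 119.884099
spread = −(1/T)·ln(B₀/D) − r = −(1/6.5626)·ln(119.884099/182.7820) − 0.0332 = 0.03106854
in basis points: 0.03106854 × 10⁴ = 310.6854 bp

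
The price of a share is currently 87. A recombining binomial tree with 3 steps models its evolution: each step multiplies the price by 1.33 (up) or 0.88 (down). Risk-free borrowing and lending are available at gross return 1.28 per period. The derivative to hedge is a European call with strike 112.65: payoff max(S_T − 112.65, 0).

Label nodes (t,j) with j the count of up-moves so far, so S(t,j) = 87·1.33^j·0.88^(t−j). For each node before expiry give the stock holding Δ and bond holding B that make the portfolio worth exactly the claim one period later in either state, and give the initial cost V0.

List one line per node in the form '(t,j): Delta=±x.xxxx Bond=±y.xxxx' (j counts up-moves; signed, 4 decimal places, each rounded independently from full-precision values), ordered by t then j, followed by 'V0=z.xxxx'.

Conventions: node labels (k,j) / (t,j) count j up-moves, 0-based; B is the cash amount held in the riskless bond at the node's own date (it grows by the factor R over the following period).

Arbitrage-free pricing uses the up-move probability p* = (R−d)/(u−d) = 0.8889, discounting each step at R = 1.28.
At maturity the claim pays: V(3,0)=0.0000, V(3,1)=0.0000, V(3,2)=22.7770, V(3,3)=92.0294
  t=2,j=0: stock 67.3728 → up 89.6058 (V=0.0000), down 59.2881 (V=0.0000). Price 0.0000; hedge Δ=0.0000, bond B=0.0000.
  t=2,j=1: stock 101.8248 → up 135.4270 (V=22.7770), down 89.6058 (V=0.0000). Price 15.8173; hedge Δ=0.4971, bond B=-34.7982.
  t=2,j=2: stock 153.8943 → up 204.6794 (V=92.0294), down 135.4270 (V=22.7770). Price 65.8865; hedge Δ=1.0000, bond B=-88.0078.
  t=1,j=0: stock 76.5600 → up 101.8248 (V=15.8173), down 67.3728 (V=0.0000). Price 10.9843; hedge Δ=0.4591, bond B=-24.1654.
  t=1,j=1: stock 115.7100 → up 153.8943 (V=65.8865), down 101.8248 (V=15.8173). Price 47.1275; hedge Δ=0.9616, bond B=-64.1372.
  t=0,j=0: stock 87.0000 → up 115.7100 (V=47.1275), down 76.5600 (V=10.9843). Price 33.6810; hedge Δ=0.9232, bond B=-46.6374.
Check: Δ(0,0)·S0 + B(0,0) = 33.6810 = V0.

(0,0): Delta=0.9232 Bond=-46.6374
(1,0): Delta=0.4591 Bond=-24.1654
(1,1): Delta=0.9616 Bond=-64.1372
(2,0): Delta=0.0000 Bond=0.0000
(2,1): Delta=0.4971 Bond=-34.7982
(2,2): Delta=1.0000 Bond=-88.0078
V0=33.6810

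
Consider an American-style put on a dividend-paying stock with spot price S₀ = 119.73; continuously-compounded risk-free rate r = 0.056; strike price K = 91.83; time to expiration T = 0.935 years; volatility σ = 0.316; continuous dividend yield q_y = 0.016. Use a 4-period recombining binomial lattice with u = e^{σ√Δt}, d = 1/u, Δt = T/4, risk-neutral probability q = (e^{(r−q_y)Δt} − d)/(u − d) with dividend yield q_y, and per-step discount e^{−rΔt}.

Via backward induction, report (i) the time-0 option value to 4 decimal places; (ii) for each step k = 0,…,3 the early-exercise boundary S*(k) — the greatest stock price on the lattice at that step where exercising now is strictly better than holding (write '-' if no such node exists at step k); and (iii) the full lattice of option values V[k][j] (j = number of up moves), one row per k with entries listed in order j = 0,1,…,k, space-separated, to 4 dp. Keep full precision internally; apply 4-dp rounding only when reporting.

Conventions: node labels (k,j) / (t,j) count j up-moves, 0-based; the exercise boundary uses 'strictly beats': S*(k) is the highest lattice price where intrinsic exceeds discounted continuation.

Δt=0.23375, u=1.16507, d=0.85832, q=0.49250, disc=e^(-rΔt)=0.98700
k=4 terminal: V=max(K-S,0) → 26.8471 3.6234 0.0000 0.0000 0.0000
k=3: j=0 S=75.7095 intr=16.1205 cont=15.2090 V=16.1205[EX]; j=1 S=102.7666 intr=0.0000 cont=1.8150 V=1.8150[hold]; j=2 S=139.4935 intr=0.0000 cont=0.0000 V=0.0000[hold]; j=3 S=189.3459 intr=0.0000 cont=0.0000 V=0.0000[hold]  S*(3)=75.7095
k=2: j=0 S=88.2066 intr=3.6234 cont=8.9570 V=8.9570[hold]; j=1 S=119.7300 intr=0.0000 cont=0.9091 V=0.9091[hold]; j=2 S=162.5193 intr=0.0000 cont=0.0000 V=0.0000[hold]  S*(2)=-
k=1: j=0 S=102.7666 intr=0.0000 cont=4.9284 V=4.9284[hold]; j=1 S=139.4935 intr=0.0000 cont=0.4554 V=0.4554[hold]  S*(1)=-
k=0: j=0 S=119.7300 intr=0.0000 cont=2.6900 V=2.6900[hold]  S*(0)=-

price = 2.6900
boundary = - - - 75.7095
tree:
2.6900
4.9284 0.4554
8.9570 0.9091 0.0000
16.1205 1.8150 0.0000 0.0000
26.8471 3.6234 0.0000 0.0000 0.0000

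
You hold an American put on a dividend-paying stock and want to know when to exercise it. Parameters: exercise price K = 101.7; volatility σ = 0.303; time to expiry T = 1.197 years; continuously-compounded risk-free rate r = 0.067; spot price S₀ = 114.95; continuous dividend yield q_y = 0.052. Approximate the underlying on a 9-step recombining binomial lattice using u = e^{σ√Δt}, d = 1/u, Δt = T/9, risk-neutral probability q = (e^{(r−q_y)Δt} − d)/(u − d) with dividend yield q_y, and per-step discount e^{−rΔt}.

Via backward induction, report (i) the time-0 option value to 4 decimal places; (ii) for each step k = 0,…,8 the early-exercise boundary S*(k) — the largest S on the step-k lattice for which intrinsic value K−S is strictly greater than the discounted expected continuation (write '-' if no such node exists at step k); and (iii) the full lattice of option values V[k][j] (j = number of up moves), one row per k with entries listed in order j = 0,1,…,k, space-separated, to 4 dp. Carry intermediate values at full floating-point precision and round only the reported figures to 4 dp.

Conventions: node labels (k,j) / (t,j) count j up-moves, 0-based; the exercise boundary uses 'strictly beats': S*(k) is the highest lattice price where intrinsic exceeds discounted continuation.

price = 7.3502
boundary = - - - - - 66.1543 73.8836 82.5160 73.8836
tree:
7.3502
10.7289 3.8473
15.2455 6.0632 1.5319
20.9962 9.3344 2.6522 0.3537
27.8870 13.9638 4.5212 0.6881 0.0000
35.5457 20.1556 7.5537 1.3388 0.0000 0.0000
42.4665 27.8164 12.2783 2.6048 0.0000 0.0000 0.0000
48.6632 35.5457 19.1840 5.0679 0.0000 0.0000 0.0000 0.0000
54.2116 42.4665 27.8164 9.8602 0.0000 0.0000 0.0000 0.0000 0.0000
59.1796 48.6632 35.5457 19.1840 0.0000 0.0000 0.0000 0.0000 0.0000 0.0000

params: Δt=0.13300 u=1.11684 d=0.89538 q=0.48142 e^(-rΔt)=0.99113
t_9 payoffs: 59.1796 48.6632 35.5457 19.1840 0.0000 0.0000 0.0000 0.0000 0.0000 0.0000
t_8: node(8,0) S=47.4884 payoff=54.2116 vs cont=53.6367 → 54.2116 [stop]  node(8,1) S=59.2335 payoff=42.4665 vs cont=41.9725 → 42.4665 [stop]  node(8,2) S=73.8836 payoff=27.8164 vs cont=27.4234 → 27.8164 [stop]  node(8,3) S=92.1570 payoff=9.5430 vs cont=9.8602 → 9.8602 [wait]  node(8,4) S=114.9500 payoff=0.0000 vs cont=0.0000 → 0.0000 [wait]  node(8,5) S=143.3803 payoff=0.0000 vs cont=0.0000 → 0.0000 [wait]  node(8,6) S=178.8421 payoff=0.0000 vs cont=0.0000 → 0.0000 [wait]  node(8,7) S=223.0747 payoff=0.0000 vs cont=0.0000 → 0.0000 [wait]  node(8,8) S=278.2472 payoff=0.0000 vs cont=0.0000 → 0.0000 [wait]  ⇒ S*(8)=73.8836
t_7: node(7,0) S=53.0368 payoff=48.6632 vs cont=48.1265 → 48.6632 [stop]  node(7,1) S=66.1543 payoff=35.5457 vs cont=35.0995 → 35.5457 [stop]  node(7,2) S=82.5160 payoff=19.1840 vs cont=19.0018 → 19.1840 [stop]  node(7,3) S=102.9245 payoff=0.0000 vs cont=5.0679 → 5.0679 [wait]  node(7,4) S=128.3805 payoff=0.0000 vs cont=0.0000 → 0.0000 [wait]  node(7,5) S=160.1326 payoff=0.0000 vs cont=0.0000 → 0.0000 [wait]  node(7,6) S=199.7377 payoff=0.0000 vs cont=0.0000 → 0.0000 [wait]  node(7,7) S=249.1383 payoff=0.0000 vs cont=0.0000 → 0.0000 [wait]  ⇒ S*(7)=82.5160
t_6: node(6,0) S=59.2335 payoff=42.4665 vs cont=41.9725 → 42.4665 [stop]  node(6,1) S=73.8836 payoff=27.8164 vs cont=27.4234 → 27.8164 [stop]  node(6,2) S=92.1570 payoff=9.5430 vs cont=12.2783 → 12.2783 [wait]  node(6,3) S=114.9500 payoff=0.0000 vs cont=2.6048 → 2.6048 [wait]  node(6,4) S=143.3803 payoff=0.0000 vs cont=0.0000 → 0.0000 [wait]  node(6,5) S=178.8421 payoff=0.0000 vs cont=0.0000 → 0.0000 [wait]  node(6,6) S=223.0747 payoff=0.0000 vs cont=0.0000 → 0.0000 [wait]  ⇒ S*(6)=73.8836
t_5: node(5,0) S=66.1543 payoff=35.5457 vs cont=35.0995 → 35.5457 [stop]  node(5,1) S=82.5160 payoff=19.1840 vs cont=20.1556 → 20.1556 [wait]  node(5,2) S=102.9245 payoff=0.0000 vs cont=7.5537 → 7.5537 [wait]  node(5,3) S=128.3805 payoff=0.0000 vs cont=1.3388 → 1.3388 [wait]  node(5,4) S=160.1326 payoff=0.0000 vs cont=0.0000 → 0.0000 [wait]  node(5,5) S=199.7377 payoff=0.0000 vs cont=0.0000 → 0.0000 [wait]  ⇒ S*(5)=66.1543
t_4: node(4,0) S=73.8836 payoff=27.8164 vs cont=27.8870 → 27.8870 [wait]  node(4,1) S=92.1570 payoff=9.5430 vs cont=13.9638 → 13.9638 [wait]  node(4,2) S=114.9500 payoff=0.0000 vs cont=4.5212 → 4.5212 [wait]  node(4,3) S=143.3803 payoff=0.0000 vs cont=0.6881 → 0.6881 [wait]  node(4,4) S=178.8421 payoff=0.0000 vs cont=0.0000 → 0.0000 [wait]  ⇒ S*(4)=-
t_3: node(3,0) S=82.5160 payoff=19.1840 vs cont=20.9962 → 20.9962 [wait]  node(3,1) S=102.9245 payoff=0.0000 vs cont=9.3344 → 9.3344 [wait]  node(3,2) S=128.3805 payoff=0.0000 vs cont=2.6522 → 2.6522 [wait]  node(3,3) S=160.1326 payoff=0.0000 vs cont=0.3537 → 0.3537 [wait]  ⇒ S*(3)=-
t_2: node(2,0) S=92.1570 payoff=9.5430 vs cont=15.2455 → 15.2455 [wait]  node(2,1) S=114.9500 payoff=0.0000 vs cont=6.0632 → 6.0632 [wait]  node(2,2) S=143.3803 payoff=0.0000 vs cont=1.5319 → 1.5319 [wait]  ⇒ S*(2)=-
t_1: node(1,0) S=102.9245 payoff=0.0000 vs cont=10.7289 → 10.7289 [wait]  node(1,1) S=128.3805 payoff=0.0000 vs cont=3.8473 → 3.8473 [wait]  ⇒ S*(1)=-
t_0: node(0,0) S=114.9500 payoff=0.0000 vs cont=7.3502 → 7.3502 [wait]  ⇒ S*(0)=-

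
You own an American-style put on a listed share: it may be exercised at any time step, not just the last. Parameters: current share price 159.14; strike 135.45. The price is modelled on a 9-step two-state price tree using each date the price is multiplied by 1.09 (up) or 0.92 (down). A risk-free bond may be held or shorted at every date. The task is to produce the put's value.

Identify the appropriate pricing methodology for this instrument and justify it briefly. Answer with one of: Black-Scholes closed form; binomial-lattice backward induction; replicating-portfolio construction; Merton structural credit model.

Key observation: early exercise of the strike-135.45 put must be checked at each of the 9 dates (spot 159.14), which forces a node-by-node comparison of intrinsic and continuation value backward from expiry.

framework: binomial-lattice backward induction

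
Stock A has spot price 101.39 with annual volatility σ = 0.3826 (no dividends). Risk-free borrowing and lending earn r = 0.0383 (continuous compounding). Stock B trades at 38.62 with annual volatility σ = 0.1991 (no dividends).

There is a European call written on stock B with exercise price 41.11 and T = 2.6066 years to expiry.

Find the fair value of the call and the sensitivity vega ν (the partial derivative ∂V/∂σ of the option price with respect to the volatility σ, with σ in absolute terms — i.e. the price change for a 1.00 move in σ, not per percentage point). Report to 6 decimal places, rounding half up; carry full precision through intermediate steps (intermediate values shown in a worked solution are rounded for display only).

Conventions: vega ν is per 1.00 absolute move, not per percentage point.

σ√T = 0.1991·√2.6066 = 0.321446
d₁ = (ln(S/K) + (r+σ²/2)T) / (σ√T) = (ln(38.62/41.11) + (0.0383+0.1991²/2)·2.6066) / 0.321446 = (-0.062481 + 0.151497) / 0.321446 = 0.276922
d₂ = d₁ − σ√T = 0.276922 − 0.321446 = -0.044524
e^{−rT} = 0.904989
N(d₁) = 0.609080,  N(d₂) = 0.482243
Call price V = S·N(d₁) − K·e^{−rT}·N(d₂) = 23.522668 − 17.941418 = 5.581250
φ(d₁) = (1/√(2π))·e^{−d₁²/2} = 0.383935
ν = S·φ(d₁)·√T = 23.939079

price = 5.581250
ν = 23.939079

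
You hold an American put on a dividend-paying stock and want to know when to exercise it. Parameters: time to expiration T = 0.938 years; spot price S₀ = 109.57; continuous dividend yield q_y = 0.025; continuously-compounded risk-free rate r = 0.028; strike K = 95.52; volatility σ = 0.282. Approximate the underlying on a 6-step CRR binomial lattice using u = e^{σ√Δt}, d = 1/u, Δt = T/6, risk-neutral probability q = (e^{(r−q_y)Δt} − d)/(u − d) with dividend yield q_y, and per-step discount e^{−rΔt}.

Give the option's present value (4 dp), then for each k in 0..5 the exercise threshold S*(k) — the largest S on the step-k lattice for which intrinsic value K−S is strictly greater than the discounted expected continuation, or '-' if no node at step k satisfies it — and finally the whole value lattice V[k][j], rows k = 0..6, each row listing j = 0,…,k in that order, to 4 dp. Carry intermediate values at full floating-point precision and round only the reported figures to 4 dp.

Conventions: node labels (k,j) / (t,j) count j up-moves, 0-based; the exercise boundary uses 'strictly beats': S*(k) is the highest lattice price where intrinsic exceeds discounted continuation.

price = 5.6442
boundary = - - - - 70.1449 78.4188
tree:
5.6442
8.6203 2.3972
12.8167 4.0479 0.5895
18.4257 6.7173 1.1261 0.0000
25.3751 10.8922 2.1513 0.0000 0.0000
32.7760 17.1012 4.1098 0.0000 0.0000 0.0000
39.3960 25.3751 7.8514 0.0000 0.0000 0.0000 0.0000

Δt=0.15633, u=1.11795, d=0.89449, q=0.47425, disc=e^(-rΔt)=0.99563
k=6 terminal: V=max(K-S,0) → 39.3960 25.3751 7.8514 0.0000 0.0000 0.0000 0.0000
k=5: j=0 S=62.7440 intr=32.7760 cont=32.6035 V=32.7760[EX]; j=1 S=78.4188 intr=17.1012 cont=16.9899 V=17.1012[EX]; j=2 S=98.0094 intr=0.0000 cont=4.1098 V=4.1098[hold]; j=3 S=122.4942 intr=0.0000 cont=0.0000 V=0.0000[hold]; j=4 S=153.0958 intr=0.0000 cont=0.0000 V=0.0000[hold]; j=5 S=191.3422 intr=0.0000 cont=0.0000 V=0.0000[hold]  S*(5)=78.4188
k=4: j=0 S=70.1449 intr=25.3751 cont=25.2315 V=25.3751[EX]; j=1 S=87.6686 intr=7.8514 cont=10.8922 V=10.8922[hold]; j=2 S=109.5700 intr=0.0000 cont=2.1513 V=2.1513[hold]; j=3 S=136.9428 intr=0.0000 cont=0.0000 V=0.0000[hold]; j=4 S=171.1540 intr=0.0000 cont=0.0000 V=0.0000[hold]  S*(4)=70.1449
k=3: j=0 S=78.4188 intr=17.1012 cont=18.4257 V=18.4257[hold]; j=1 S=98.0094 intr=0.0000 cont=6.7173 V=6.7173[hold]; j=2 S=122.4942 intr=0.0000 cont=1.1261 V=1.1261[hold]; j=3 S=153.0958 intr=0.0000 cont=0.0000 V=0.0000[hold]  S*(3)=-
k=2: j=0 S=87.6686 intr=7.8514 cont=12.8167 V=12.8167[hold]; j=1 S=109.5700 intr=0.0000 cont=4.0479 V=4.0479[hold]; j=2 S=136.9428 intr=0.0000 cont=0.5895 V=0.5895[hold]  S*(2)=-
k=1: j=0 S=98.0094 intr=0.0000 cont=8.6203 V=8.6203[hold]; j=1 S=122.4942 intr=0.0000 cont=2.3972 V=2.3972[hold]  S*(1)=-
k=0: j=0 S=109.5700 intr=0.0000 cont=5.6442 V=5.6442[hold]  S*(0)=-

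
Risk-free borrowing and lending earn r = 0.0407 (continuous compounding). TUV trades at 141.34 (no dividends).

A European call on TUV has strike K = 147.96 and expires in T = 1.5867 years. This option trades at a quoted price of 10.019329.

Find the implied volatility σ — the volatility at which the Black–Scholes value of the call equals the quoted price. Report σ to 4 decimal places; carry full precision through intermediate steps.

sigma = 0.1229

At σ = 0.1229 the Black–Scholes value reproduces the quote:
σ√T = 0.1229·√1.5867 = 0.154810
d₁ = (ln(S/K) + (r+σ²/2)T) / (σ√T) = (ln(141.34/147.96) + (0.0407+0.1229²/2)·1.5867) / 0.154810 = (-0.045774 + 0.076562) / 0.154810 = 0.198877
d₂ = d₁ − σ√T = 0.198877 − 0.154810 = 0.044067
e^{−rT} = 0.937462
N(d₁) = 0.578820,  N(d₂) = 0.517574
V = S·N(d₁) − K·e^{−rT}·N(d₂) = 81.810483 − 71.791154 = 10.019329 (equal to the quote); since ∂V/∂σ > 0 for all σ, the implied volatility is unique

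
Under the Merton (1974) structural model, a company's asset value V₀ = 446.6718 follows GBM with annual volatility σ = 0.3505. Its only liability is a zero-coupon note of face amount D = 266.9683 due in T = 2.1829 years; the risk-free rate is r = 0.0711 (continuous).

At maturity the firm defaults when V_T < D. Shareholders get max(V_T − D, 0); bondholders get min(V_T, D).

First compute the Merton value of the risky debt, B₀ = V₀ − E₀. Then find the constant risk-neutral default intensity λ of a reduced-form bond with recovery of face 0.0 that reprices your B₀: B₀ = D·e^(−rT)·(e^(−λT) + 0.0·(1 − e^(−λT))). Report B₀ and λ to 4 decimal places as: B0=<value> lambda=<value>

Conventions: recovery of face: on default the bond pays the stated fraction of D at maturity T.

B0=221.1270 lambda=0.0152

Apply the equity-as-call identities (strike 266.9683, horizon 2.1829 years):
d₁ = [ln(V₀/D) + (r + σ²/2)T] / (σ√T)
   = [ln(446.6718/266.9683) + (0.0711 + 0.5·0.3505²)·2.1829] / (0.3505·√2.1829)
   = [0.514694 + 0.289289] / 0.517851 = 1.552537
d₂ = d₁ − σ√T = 1.552537 − 0.517851 = 1.034686
N(d₁) = 0.939733,  N(d₂) = 0.849592,  e^(−rT) = 0.856240
E₀ = V₀·N(d₁) − D·e^(−rT)·N(d₂)
   = 446.6718·0.939733 − 266.9683·0.856240·0.849592 = 225.544832
B₀ = V₀ − E₀ = 446.6718 − 225.544832 = 221.126968
e^(−λT) = (B₀·e^(rT)/D − 0)/(1 − 0) = (221.1270·1.167896/266.9683 − 0)/1 = 0.96735616
λ = −ln(0.96735616)/2.1829 = 0.015204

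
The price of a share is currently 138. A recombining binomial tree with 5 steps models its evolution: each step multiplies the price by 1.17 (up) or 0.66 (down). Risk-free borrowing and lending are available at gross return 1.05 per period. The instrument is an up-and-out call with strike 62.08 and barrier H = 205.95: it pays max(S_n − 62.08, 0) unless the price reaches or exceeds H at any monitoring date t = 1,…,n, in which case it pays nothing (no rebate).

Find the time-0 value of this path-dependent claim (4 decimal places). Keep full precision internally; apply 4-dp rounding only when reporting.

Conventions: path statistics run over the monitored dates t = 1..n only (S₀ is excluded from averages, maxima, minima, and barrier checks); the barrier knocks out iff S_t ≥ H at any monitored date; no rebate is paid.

No-arbitrage gives p* = (R−d)/(u−d) = 0.7647: enumerate every path, weight its payoff by its p*-probability, and discount by R^5.
Enumerate all 2^5 = 32 price paths (U = up ×1.17, D = down ×0.66); each path with k up-moves has probability p*^k·(1−p*)^(5−k).
DDDDD: M=91.0800, payoff=0.0000, prob=0.000721
UDDDD: M=161.4600, payoff=0.0000, prob=0.002344
DUDDD: M=106.5636, payoff=0.0000, prob=0.002344
UUDDD: M=188.9082, payoff=0.0000, prob=0.007618
DDUDD: M=91.0800, payoff=0.0000, prob=0.002344
UDUDD: M=161.4600, payoff=0.0000, prob=0.007618
DUUDD: M=124.6794, payoff=0.0000, prob=0.007618
UUUDD: M=221.0226, payoff=0.0000, prob=0.024757
DDDUD: M=91.0800, payoff=0.0000, prob=0.002344
UDDUD: M=161.4600, payoff=0.0000, prob=0.007618
DUDUD: M=106.5636, payoff=0.0000, prob=0.007618
UUDUD: M=188.9082, payoff=34.1974, prob=0.024757
DDUUD: M=91.0800, payoff=0.0000, prob=0.007618
UDUUD: M=161.4600, payoff=34.1974, prob=0.024757
DUUUD: M=145.8749, payoff=34.1974, prob=0.024757
UUUUD: M=258.5964, payoff=0.0000, prob=0.080462
DDDDU: M=91.0800, payoff=0.0000, prob=0.002344
UDDDU: M=161.4600, payoff=0.0000, prob=0.007618
DUDDU: M=106.5636, payoff=0.0000, prob=0.007618
UUDDU: M=188.9082, payoff=34.1974, prob=0.024757
DDUDU: M=91.0800, payoff=0.0000, prob=0.007618
UDUDU: M=161.4600, payoff=34.1974, prob=0.024757
DUUDU: M=124.6794, payoff=34.1974, prob=0.024757
UUUDU: M=221.0226, payoff=0.0000, prob=0.080462
DDDUU: M=91.0800, payoff=0.0000, prob=0.007618
UDDUU: M=161.4600, payoff=34.1974, prob=0.024757
DUDUU: M=106.5636, payoff=34.1974, prob=0.024757
UUDUU: M=188.9082, payoff=108.5936, prob=0.080462
DDUUU: M=96.2774, payoff=34.1974, prob=0.024757
UDUUU: M=170.6736, payoff=108.5936, prob=0.080462
DUUUU: M=170.6736, payoff=108.5936, prob=0.080462
UUUUU: M=302.5578, payoff=0.0000, prob=0.261500
Price = Σ prob·payoff / R^5 = 33.832628 / 1.276282 = 26.5087

price = 26.5087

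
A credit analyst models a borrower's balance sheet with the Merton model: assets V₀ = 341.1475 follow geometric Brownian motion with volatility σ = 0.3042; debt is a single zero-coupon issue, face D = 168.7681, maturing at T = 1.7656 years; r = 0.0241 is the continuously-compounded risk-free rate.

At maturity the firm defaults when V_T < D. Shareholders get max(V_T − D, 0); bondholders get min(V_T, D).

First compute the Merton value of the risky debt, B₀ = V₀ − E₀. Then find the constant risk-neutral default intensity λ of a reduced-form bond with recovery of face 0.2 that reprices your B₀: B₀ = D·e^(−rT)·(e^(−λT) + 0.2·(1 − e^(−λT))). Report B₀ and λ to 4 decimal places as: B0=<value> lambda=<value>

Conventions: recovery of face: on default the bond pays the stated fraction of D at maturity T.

B0=160.5514 lambda=0.0052

Work the structural quantities from V₀ = 341.1475 against face 168.7681:
d₁ = [ln(V₀/D) + (r + σ²/2)T] / (σ√T)
   = [ln(341.1475/168.7681) + (0.0241 + 0.5·0.3042²)·1.7656] / (0.3042·√1.7656)
   = [0.703789 + 0.124243] / 0.404208 = 2.048529
d₂ = d₁ − σ√T = 2.048529 − 0.404208 = 1.644320
N(d₁) = 0.979746,  N(d₂) = 0.949945,  e^(−rT) = 0.958342
E₀ = V₀·N(d₁) − D·e^(−rT)·N(d₂)
   = 341.1475·0.979746 − 168.7681·0.958342·0.949945 = 180.596141
B₀ = V₀ − E₀ = 341.1475 − 180.596141 = 160.551359
e^(−λT) = (B₀·e^(rT)/D − 0.2)/(1 − 0.2) = (160.5514·1.043469/168.7681 − 0.2)/0.8 = 0.99083317
λ = −ln(0.99083317)/1.7656 = 0.005216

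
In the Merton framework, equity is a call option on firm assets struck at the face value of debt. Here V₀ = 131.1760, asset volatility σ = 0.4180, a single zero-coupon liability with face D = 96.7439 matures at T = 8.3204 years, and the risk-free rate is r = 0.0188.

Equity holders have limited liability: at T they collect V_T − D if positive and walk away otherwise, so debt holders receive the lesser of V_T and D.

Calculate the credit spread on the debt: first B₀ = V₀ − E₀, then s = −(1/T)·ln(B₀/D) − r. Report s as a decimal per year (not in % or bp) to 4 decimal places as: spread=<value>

spread=0.0481

Apply the equity-as-call identities (strike 96.7439, horizon 8.3204 years):
d₁ = [ln(V₀/D) + (r + σ²/2)T] / (σ√T)
   = [ln(131.1760/96.7439) + (0.0188 + 0.5·0.4180²)·8.3204] / (0.4180·√8.3204)
   = [0.304473 + 0.883310] / 1.205725 = 0.985119
d₂ = d₁ − σ√T = 0.985119 − 1.205725 = -0.220606
N(d₁) = 0.837717,  N(d₂) = 0.412699,  e^(−rT) = 0.855197
E₀ = V₀·N(d₁) − D·e^(−rT)·N(d₂)
   = 131.1760·0.837717 − 96.7439·0.855197·0.412699 = 75.743663
B₀ = V₀ − E₀ = 131.1760 − 75.743663 = 55.432337
spread = −(1/T)·ln(B₀/D) − r = −(1/8.3204)·ln(55.432337/96.7439) − 0.0188 = 0.04813238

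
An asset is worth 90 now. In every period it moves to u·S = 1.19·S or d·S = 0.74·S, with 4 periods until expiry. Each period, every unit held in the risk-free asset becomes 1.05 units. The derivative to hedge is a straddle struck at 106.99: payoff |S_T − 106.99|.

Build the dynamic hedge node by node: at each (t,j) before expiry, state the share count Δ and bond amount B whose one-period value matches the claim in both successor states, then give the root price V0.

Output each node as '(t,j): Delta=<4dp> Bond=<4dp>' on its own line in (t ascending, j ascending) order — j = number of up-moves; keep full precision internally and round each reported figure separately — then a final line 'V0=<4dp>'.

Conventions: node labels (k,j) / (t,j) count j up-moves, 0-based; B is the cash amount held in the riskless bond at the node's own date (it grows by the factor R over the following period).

The replicating-portfolio and risk-neutral prices coincide; use p* = (1.05−0.74)/(1.19−0.74) = 0.6889 for the latter.
Terminal payoffs: V(4,0)=80.0021, V(4,1)=63.5905, V(4,2)=37.1989, V(4,3)=5.2416, V(4,4)=73.4905
  t=3,j=0: stock 36.4702 → up 43.3995 (V=63.5905), down 26.9879 (V=80.0021). Price 65.4251; hedge Δ=-1.0000, bond B=101.8952.
  t=3,j=1: stock 58.6480 → up 69.7911 (V=37.1989), down 43.3995 (V=63.5905). Price 43.2473; hedge Δ=-1.0000, bond B=101.8952.
  t=3,j=2: stock 94.3123 → up 112.2316 (V=5.2416), down 69.7911 (V=37.1989). Price 14.4608; hedge Δ=-0.7530, bond B=85.4771.
  t=3,j=3: stock 151.6643 → up 180.4805 (V=73.4905), down 112.2316 (V=5.2416). Price 49.7691; hedge Δ=1.0000, bond B=-101.8952.
  t=2,j=0: stock 49.2840 → up 58.6480 (V=43.2473), down 36.4702 (V=65.4251). Price 47.7591; hedge Δ=-1.0000, bond B=97.0431.
  t=2,j=1: stock 79.2540 → up 94.3123 (V=14.4608), down 58.6480 (V=43.2473). Price 22.3015; hedge Δ=-0.8072, bond B=86.2714.
  t=2,j=2: stock 127.4490 → up 151.6643 (V=49.7691), down 94.3123 (V=14.4608). Price 36.9374; hedge Δ=0.6156, bond B=-41.5253.
  t=1,j=0: stock 66.6000 → up 79.2540 (V=22.3015), down 49.2840 (V=47.7591). Price 28.7825; hedge Δ=-0.8494, bond B=85.3549.
  t=1,j=1: stock 107.1000 → up 127.4490 (V=36.9374), down 79.2540 (V=22.3015). Price 30.8419; hedge Δ=0.3037, bond B=-1.6822.
  t=0,j=0: stock 90.0000 → up 107.1000 (V=30.8419), down 66.6000 (V=28.7825). Price 28.7631; hedge Δ=0.0508, bond B=24.1866.
Check: Δ(0,0)·S0 + B(0,0) = 28.7631 = V0.

(0,0): Delta=0.0508 Bond=24.1866
(1,0): Delta=-0.8494 Bond=85.3549
(1,1): Delta=0.3037 Bond=-1.6822
(2,0): Delta=-1.0000 Bond=97.0431
(2,1): Delta=-0.8072 Bond=86.2714
(2,2): Delta=0.6156 Bond=-41.5253
(3,0): Delta=-1.0000 Bond=101.8952
(3,1): Delta=-1.0000 Bond=101.8952
(3,2): Delta=-0.7530 Bond=85.4771
(3,3): Delta=1.0000 Bond=-101.8952
V0=28.7631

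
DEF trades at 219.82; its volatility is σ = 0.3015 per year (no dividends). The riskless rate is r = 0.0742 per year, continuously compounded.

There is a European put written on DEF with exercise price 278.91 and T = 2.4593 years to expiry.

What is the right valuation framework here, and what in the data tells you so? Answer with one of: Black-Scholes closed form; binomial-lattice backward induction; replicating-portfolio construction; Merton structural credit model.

Key observation: the strike-278.91 put on DEF is European-exercise on a continuously-modelled lognormal underlying, so its value is a single closed-form evaluation.

framework: Black-Scholes closed form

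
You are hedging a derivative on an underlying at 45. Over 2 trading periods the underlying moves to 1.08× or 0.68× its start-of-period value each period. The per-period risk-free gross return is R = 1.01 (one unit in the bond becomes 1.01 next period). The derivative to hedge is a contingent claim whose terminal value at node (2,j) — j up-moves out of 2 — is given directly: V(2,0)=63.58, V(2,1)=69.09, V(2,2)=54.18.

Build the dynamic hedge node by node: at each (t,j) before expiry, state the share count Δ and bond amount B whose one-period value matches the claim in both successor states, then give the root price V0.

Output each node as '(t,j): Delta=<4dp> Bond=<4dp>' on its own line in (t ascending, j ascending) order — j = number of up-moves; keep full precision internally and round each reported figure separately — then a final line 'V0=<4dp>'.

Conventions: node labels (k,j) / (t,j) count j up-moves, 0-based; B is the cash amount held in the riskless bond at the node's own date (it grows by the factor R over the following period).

Since d<R<u, set p* = (R−d)/(u−d) = 0.8250; price each node as the discounted p*-expectation of its children.
Payoffs at expiry: V(2,0)=63.5800, V(2,1)=69.0900, V(2,2)=54.1800
  t=1,j=0: stock 30.6000 → up 33.0480 (V=69.0900), down 20.8080 (V=63.5800). Price 67.4512; hedge Δ=0.4502, bond B=53.6762.
  t=1,j=1: stock 48.6000 → up 52.4880 (V=54.1800), down 33.0480 (V=69.0900). Price 56.2270; hedge Δ=-0.7670, bond B=93.5020.
  t=0,j=0: stock 45.0000 → up 48.6000 (V=56.2270), down 30.6000 (V=67.4512). Price 57.6151; hedge Δ=-0.6236, bond B=85.6757.
Sanity check at the root: Δ(0,0)·S0 + B(0,0) reproduces V0 = 57.6151.

(0,0): Delta=-0.6236 Bond=85.6757
(1,0): Delta=0.4502 Bond=53.6762
(1,1): Delta=-0.7670 Bond=93.5020
V0=57.6151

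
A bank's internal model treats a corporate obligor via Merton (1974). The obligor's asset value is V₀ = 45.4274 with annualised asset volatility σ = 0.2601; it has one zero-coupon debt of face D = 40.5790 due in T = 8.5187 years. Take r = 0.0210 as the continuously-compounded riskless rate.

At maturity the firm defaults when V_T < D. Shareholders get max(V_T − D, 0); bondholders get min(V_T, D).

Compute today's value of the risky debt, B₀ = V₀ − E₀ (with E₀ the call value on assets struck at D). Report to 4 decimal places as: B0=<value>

B0=27.1362

Apply the equity-as-call identities (strike 40.5790, horizon 8.5187 years):
d₁ = [ln(V₀/D) + (r + σ²/2)T] / (σ√T)
   = [ln(45.4274/40.5790) + (0.0210 + 0.5·0.2601²)·8.5187] / (0.2601·√8.5187)
   = [0.112865 + 0.467046] / 0.759149 = 0.763896
d₂ = d₁ − σ√T = 0.763896 − 0.759149 = 0.004747
N(d₁) = 0.777535,  N(d₂) = 0.501894,  e^(−rT) = 0.836196
E₀ = V₀·N(d₁) − D·e^(−rT)·N(d₂)
   = 45.4274·0.777535 − 40.5790·0.836196·0.501894 = 18.291160
B₀ = V₀ − E₀ = 45.4274 − 18.291160 = 27.136240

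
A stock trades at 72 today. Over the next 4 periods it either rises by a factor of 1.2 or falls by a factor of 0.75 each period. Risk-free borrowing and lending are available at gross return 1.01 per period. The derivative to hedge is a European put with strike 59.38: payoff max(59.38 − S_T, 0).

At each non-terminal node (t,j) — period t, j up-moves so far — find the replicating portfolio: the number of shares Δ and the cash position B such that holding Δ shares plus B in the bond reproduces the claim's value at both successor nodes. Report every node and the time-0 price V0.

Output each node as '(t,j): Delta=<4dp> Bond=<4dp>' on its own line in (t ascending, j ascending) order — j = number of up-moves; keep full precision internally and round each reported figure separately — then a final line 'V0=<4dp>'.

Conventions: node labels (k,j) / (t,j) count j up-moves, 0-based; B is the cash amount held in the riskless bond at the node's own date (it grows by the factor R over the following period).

Since d<R<u, set p* = (R−d)/(u−d) = 0.5778; price each node as the discounted p*-expectation of its children.
Terminal payoffs: V(4,0)=36.5988, V(4,1)=22.9300, V(4,2)=1.0600, V(4,3)=0.0000, V(4,4)=0.0000
Node (3,0) S=30.3750: V=(p*·22.9300+(1−p*)·36.5988)/1.01=28.4171; Δ=(22.9300−36.5988)/(36.4500−22.7812)=-1.0000; B=V−Δ·S=58.7921
Node (3,1) S=48.6000: V=(p*·1.0600+(1−p*)·22.9300)/1.01=10.1921; Δ=(1.0600−22.9300)/(58.3200−36.4500)=-1.0000; B=V−Δ·S=58.7921
Node (3,2) S=77.7600: V=(p*·0.0000+(1−p*)·1.0600)/1.01=0.4431; Δ=(0.0000−1.0600)/(93.3120−58.3200)=-0.0303; B=V−Δ·S=2.7987
Node (3,3) S=124.4160: V=(p*·0.0000+(1−p*)·0.0000)/1.01=0.0000; Δ=(0.0000−0.0000)/(149.2992−93.3120)=0.0000; B=V−Δ·S=0.0000
Node (2,0) S=40.5000: V=(p*·10.1921+(1−p*)·28.4171)/1.01=17.7100; Δ=(10.1921−28.4171)/(48.6000−30.3750)=-1.0000; B=V−Δ·S=58.2100
Node (2,1) S=64.8000: V=(p*·0.4431+(1−p*)·10.1921)/1.01=4.5142; Δ=(0.4431−10.1921)/(77.7600−48.6000)=-0.3343; B=V−Δ·S=26.1786
Node (2,2) S=103.6800: V=(p*·0.0000+(1−p*)·0.4431)/1.01=0.1852; Δ=(0.0000−0.4431)/(124.4160−77.7600)=-0.0095; B=V−Δ·S=1.1700
Node (1,0) S=54.0000: V=(p*·4.5142+(1−p*)·17.7100)/1.01=9.9859; Δ=(4.5142−17.7100)/(64.8000−40.5000)=-0.5430; B=V−Δ·S=39.3098
Node (1,1) S=86.4000: V=(p*·0.1852+(1−p*)·4.5142)/1.01=1.9931; Δ=(0.1852−4.5142)/(103.6800−64.8000)=-0.1113; B=V−Δ·S=11.6130
Node (0,0) S=72.0000: V=(p*·1.9931+(1−p*)·9.9859)/1.01=5.3147; Δ=(1.9931−9.9859)/(86.4000−54.0000)=-0.2467; B=V−Δ·S=23.0765
Sanity check at the root: Δ(0,0)·S0 + B(0,0) reproduces V0 = 5.3147.

(0,0): Delta=-0.2467 Bond=23.0765
(1,0): Delta=-0.5430 Bond=39.3098
(1,1): Delta=-0.1113 Bond=11.6130
(2,0): Delta=-1.0000 Bond=58.2100
(2,1): Delta=-0.3343 Bond=26.1786
(2,2): Delta=-0.0095 Bond=1.1700
(3,0): Delta=-1.0000 Bond=58.7921
(3,1): Delta=-1.0000 Bond=58.7921
(3,2): Delta=-0.0303 Bond=2.7987
(3,3): Delta=0.0000 Bond=0.0000
V0=5.3147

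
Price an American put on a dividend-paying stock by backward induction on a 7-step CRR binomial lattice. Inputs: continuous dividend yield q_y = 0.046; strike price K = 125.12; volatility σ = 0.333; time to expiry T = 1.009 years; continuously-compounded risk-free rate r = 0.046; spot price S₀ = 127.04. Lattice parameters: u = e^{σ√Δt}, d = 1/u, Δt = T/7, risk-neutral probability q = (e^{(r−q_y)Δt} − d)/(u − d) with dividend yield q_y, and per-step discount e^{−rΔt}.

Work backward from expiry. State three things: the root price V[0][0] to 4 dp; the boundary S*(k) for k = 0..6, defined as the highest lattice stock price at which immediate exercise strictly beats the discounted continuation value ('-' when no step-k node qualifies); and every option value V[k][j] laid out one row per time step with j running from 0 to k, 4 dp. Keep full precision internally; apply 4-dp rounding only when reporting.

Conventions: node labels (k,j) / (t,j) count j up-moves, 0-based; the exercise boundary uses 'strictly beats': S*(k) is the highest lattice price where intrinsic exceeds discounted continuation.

price = 15.8155
boundary = - - - - 76.6150 86.9402 98.6568
tree:
15.8155
22.0060 9.0153
29.7065 13.5802 3.9632
38.7214 19.8986 6.6031 1.0238
48.5050 28.1692 10.7960 1.9388 0.0000
57.6039 38.1798 17.2095 3.6716 0.0000 0.0000
65.6223 48.5050 26.4632 6.9531 0.0000 0.0000 0.0000
72.6883 57.6039 38.1798 13.1675 0.0000 0.0000 0.0000 0.0000

params: Δt=0.14414 u=1.13477 d=0.88124 q=0.46844 e^(-rΔt)=0.99339
t_7 payoffs: 72.6883 57.6039 38.1798 13.1675 0.0000 0.0000 0.0000 0.0000
t_6: node(6,0) S=59.4977 payoff=65.6223 vs cont=65.1886 → 65.6223 [stop]  node(6,1) S=76.6150 payoff=48.5050 vs cont=48.1844 → 48.5050 [stop]  node(6,2) S=98.6568 payoff=26.4632 vs cont=26.2883 → 26.4632 [stop]  node(6,3) S=127.0400 payoff=0.0000 vs cont=6.9531 → 6.9531 [wait]  node(6,4) S=163.5889 payoff=0.0000 vs cont=0.0000 → 0.0000 [wait]  node(6,5) S=210.6528 payoff=0.0000 vs cont=0.0000 → 0.0000 [wait]  node(6,6) S=271.2567 payoff=0.0000 vs cont=0.0000 → 0.0000 [wait]  ⇒ S*(6)=98.6568
t_5: node(5,0) S=67.5161 payoff=57.6039 vs cont=57.2232 → 57.6039 [stop]  node(5,1) S=86.9402 payoff=38.1798 vs cont=37.9275 → 38.1798 [stop]  node(5,2) S=111.9525 payoff=13.1675 vs cont=17.2095 → 17.2095 [wait]  node(5,3) S=144.1608 payoff=0.0000 vs cont=3.6716 → 3.6716 [wait]  node(5,4) S=185.6353 payoff=0.0000 vs cont=0.0000 → 0.0000 [wait]  node(5,5) S=239.0418 payoff=0.0000 vs cont=0.0000 → 0.0000 [wait]  ⇒ S*(5)=86.9402
t_4: node(4,0) S=76.6150 payoff=48.5050 vs cont=48.1844 → 48.5050 [stop]  node(4,1) S=98.6568 payoff=26.4632 vs cont=28.1692 → 28.1692 [wait]  node(4,2) S=127.0400 payoff=0.0000 vs cont=10.7960 → 10.7960 [wait]  node(4,3) S=163.5889 payoff=0.0000 vs cont=1.9388 → 1.9388 [wait]  node(4,4) S=210.6528 payoff=0.0000 vs cont=0.0000 → 0.0000 [wait]  ⇒ S*(4)=76.6150
t_3: node(3,0) S=86.9402 payoff=38.1798 vs cont=38.7214 → 38.7214 [wait]  node(3,1) S=111.9525 payoff=13.1675 vs cont=19.8986 → 19.8986 [wait]  node(3,2) S=144.1608 payoff=0.0000 vs cont=6.6031 → 6.6031 [wait]  node(3,3) S=185.6353 payoff=0.0000 vs cont=1.0238 → 1.0238 [wait]  ⇒ S*(3)=-
t_2: node(2,0) S=98.6568 payoff=26.4632 vs cont=29.7065 → 29.7065 [wait]  node(2,1) S=127.0400 payoff=0.0000 vs cont=13.5802 → 13.5802 [wait]  node(2,2) S=163.5889 payoff=0.0000 vs cont=3.9632 → 3.9632 [wait]  ⇒ S*(2)=-
t_1: node(1,0) S=111.9525 payoff=13.1675 vs cont=22.0060 → 22.0060 [wait]  node(1,1) S=144.1608 payoff=0.0000 vs cont=9.0153 → 9.0153 [wait]  ⇒ S*(1)=-
t_0: node(0,0) S=127.0400 payoff=0.0000 vs cont=15.8155 → 15.8155 [wait]  ⇒ S*(0)=-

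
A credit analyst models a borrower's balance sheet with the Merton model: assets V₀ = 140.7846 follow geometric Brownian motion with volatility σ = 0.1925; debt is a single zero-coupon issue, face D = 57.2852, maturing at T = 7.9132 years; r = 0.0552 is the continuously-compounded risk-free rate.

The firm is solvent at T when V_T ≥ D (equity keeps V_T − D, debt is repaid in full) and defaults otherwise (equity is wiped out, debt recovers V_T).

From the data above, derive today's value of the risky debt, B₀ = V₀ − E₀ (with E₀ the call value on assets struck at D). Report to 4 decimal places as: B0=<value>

With assets at 140.7846 and a single debt payment of 57.2852 at 7.9132 years:
d₁ = [ln(V₀/D) + (r + σ²/2)T] / (σ√T)
   = [ln(140.7846/57.2852) + (0.0552 + 0.5·0.1925²)·7.9132] / (0.1925·√7.9132)
   = [0.899189 + 0.583425] / 0.541510 = 2.737924
d₂ = d₁ − σ√T = 2.737924 − 0.541510 = 2.196413
N(d₁) = 0.996909,  N(d₂) = 0.985969,  e^(−rT) = 0.646095
E₀ = V₀·N(d₁) − D·e^(−rT)·N(d₂)
   = 140.7846·0.996909 − 57.2852·0.646095·0.985969 = 103.857009
B₀ = V₀ − E₀ = 140.7846 − 103.857009 = 36.927591

B0=36.9276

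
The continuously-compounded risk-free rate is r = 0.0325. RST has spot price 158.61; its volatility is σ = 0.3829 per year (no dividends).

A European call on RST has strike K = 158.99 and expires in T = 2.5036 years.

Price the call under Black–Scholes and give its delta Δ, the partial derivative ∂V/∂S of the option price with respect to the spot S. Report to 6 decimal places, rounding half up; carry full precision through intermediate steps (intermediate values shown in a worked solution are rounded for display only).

price = 42.644996
Δ = 0.667594

σ√T = 0.3829·√2.5036 = 0.605854
d₁ = (ln(S/K) + (r+σ²/2)T) / (σ√T) = (ln(158.61/158.99) + (0.0325+0.3829²/2)·2.5036) / 0.605854 = (-0.002393 + 0.264896) / 0.605854 = 0.433279
d₂ = d₁ − σ√T = 0.433279 − 0.605854 = -0.172575
e^{−rT} = 0.921855
N(d₁) = 0.667594,  N(d₂) = 0.431493
Call price V = S·N(d₁) − K·e^{−rT}·N(d₂) = 105.887052 − 63.242056 = 42.644996
Δ = N(d₁) = 0.667594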